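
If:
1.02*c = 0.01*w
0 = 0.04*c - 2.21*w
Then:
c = 0.00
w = 0.00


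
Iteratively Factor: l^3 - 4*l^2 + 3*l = (l - 3)*(l^2 - l) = l*(l - 3)*(l - 1)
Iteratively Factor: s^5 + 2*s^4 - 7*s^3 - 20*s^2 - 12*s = (s + 2)*(s^4 - 7*s^2 - 6*s) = (s - 3)*(s + 2)*(s^3 + 3*s^2 + 2*s) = (s - 3)*(s + 1)*(s + 2)*(s^2 + 2*s) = (s - 3)*(s + 1)*(s + 2)^2*(s)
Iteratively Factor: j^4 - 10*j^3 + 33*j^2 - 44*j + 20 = (j - 1)*(j^3 - 9*j^2 + 24*j - 20) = (j - 2)*(j - 1)*(j^2 - 7*j + 10) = (j - 2)^2*(j - 1)*(j - 5)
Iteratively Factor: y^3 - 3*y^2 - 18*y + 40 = (y + 4)*(y^2 - 7*y + 10) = (y - 5)*(y + 4)*(y - 2)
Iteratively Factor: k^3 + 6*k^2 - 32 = (k + 4)*(k^2 + 2*k - 8) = (k + 4)^2*(k - 2)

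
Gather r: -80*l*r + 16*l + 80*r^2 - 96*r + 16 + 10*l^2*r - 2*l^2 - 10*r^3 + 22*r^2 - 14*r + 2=-2*l^2 + 16*l - 10*r^3 + 102*r^2 + r*(10*l^2 - 80*l - 110) + 18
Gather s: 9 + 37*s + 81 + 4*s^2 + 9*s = 4*s^2 + 46*s + 90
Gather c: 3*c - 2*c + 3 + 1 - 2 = c + 2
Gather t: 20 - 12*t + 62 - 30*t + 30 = 112 - 42*t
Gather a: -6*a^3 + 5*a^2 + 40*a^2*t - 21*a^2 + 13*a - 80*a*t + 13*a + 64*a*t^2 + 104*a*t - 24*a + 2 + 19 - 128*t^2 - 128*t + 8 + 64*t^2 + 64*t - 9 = -6*a^3 + a^2*(40*t - 16) + a*(64*t^2 + 24*t + 2) - 64*t^2 - 64*t + 20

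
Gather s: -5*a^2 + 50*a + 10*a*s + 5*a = -5*a^2 + 10*a*s + 55*a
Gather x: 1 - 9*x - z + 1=-9*x - z + 2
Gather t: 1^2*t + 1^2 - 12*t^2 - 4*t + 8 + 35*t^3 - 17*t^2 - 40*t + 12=35*t^3 - 29*t^2 - 43*t + 21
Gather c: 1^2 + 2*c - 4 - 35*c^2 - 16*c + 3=-35*c^2 - 14*c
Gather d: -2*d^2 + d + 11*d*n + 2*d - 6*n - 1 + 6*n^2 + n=-2*d^2 + d*(11*n + 3) + 6*n^2 - 5*n - 1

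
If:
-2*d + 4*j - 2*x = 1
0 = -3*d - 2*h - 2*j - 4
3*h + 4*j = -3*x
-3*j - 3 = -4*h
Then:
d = -37/27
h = 19/42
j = -25/63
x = 29/378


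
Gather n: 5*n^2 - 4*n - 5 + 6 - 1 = 5*n^2 - 4*n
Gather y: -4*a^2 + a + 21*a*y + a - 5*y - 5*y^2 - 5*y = -4*a^2 + 2*a - 5*y^2 + y*(21*a - 10)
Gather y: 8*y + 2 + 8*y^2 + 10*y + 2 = 8*y^2 + 18*y + 4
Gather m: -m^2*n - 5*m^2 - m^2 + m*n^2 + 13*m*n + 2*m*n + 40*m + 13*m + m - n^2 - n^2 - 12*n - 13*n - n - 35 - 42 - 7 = m^2*(-n - 6) + m*(n^2 + 15*n + 54) - 2*n^2 - 26*n - 84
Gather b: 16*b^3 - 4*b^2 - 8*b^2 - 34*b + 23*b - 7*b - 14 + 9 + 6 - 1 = 16*b^3 - 12*b^2 - 18*b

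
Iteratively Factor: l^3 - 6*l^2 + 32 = (l - 4)*(l^2 - 2*l - 8) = (l - 4)*(l + 2)*(l - 4)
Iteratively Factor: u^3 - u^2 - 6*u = (u)*(u^2 - u - 6) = u*(u + 2)*(u - 3)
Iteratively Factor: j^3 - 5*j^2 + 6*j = (j - 2)*(j^2 - 3*j) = j*(j - 2)*(j - 3)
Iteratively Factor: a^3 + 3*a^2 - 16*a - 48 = (a + 4)*(a^2 - a - 12) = (a - 4)*(a + 4)*(a + 3)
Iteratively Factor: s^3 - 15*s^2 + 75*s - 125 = (s - 5)*(s^2 - 10*s + 25) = (s - 5)^2*(s - 5)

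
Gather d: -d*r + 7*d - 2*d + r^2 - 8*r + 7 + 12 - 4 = d*(5 - r) + r^2 - 8*r + 15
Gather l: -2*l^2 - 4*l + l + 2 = -2*l^2 - 3*l + 2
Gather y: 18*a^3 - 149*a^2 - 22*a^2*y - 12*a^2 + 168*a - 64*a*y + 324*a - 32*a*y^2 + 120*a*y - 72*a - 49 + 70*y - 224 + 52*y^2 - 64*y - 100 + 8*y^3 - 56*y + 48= 18*a^3 - 161*a^2 + 420*a + 8*y^3 + y^2*(52 - 32*a) + y*(-22*a^2 + 56*a - 50) - 325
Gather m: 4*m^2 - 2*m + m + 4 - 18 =4*m^2 - m - 14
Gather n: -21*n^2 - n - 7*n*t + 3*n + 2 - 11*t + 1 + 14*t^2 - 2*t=-21*n^2 + n*(2 - 7*t) + 14*t^2 - 13*t + 3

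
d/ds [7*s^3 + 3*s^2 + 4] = 3*s*(7*s + 2)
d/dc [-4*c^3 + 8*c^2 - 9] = 4*c*(4 - 3*c)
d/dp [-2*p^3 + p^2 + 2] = 2*p*(1 - 3*p)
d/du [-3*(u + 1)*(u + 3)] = -6*u - 12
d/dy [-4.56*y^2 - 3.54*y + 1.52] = -9.12*y - 3.54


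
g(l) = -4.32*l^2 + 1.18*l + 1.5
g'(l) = 1.18 - 8.64*l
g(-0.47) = -0.01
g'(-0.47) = 5.24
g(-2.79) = -35.42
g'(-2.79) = 25.29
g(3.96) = -61.57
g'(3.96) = -33.03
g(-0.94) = -3.43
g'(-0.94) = 9.30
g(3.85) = -57.99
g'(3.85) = -32.08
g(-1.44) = -9.16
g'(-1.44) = 13.62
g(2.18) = -16.46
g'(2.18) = -17.66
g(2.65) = -25.71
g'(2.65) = -21.72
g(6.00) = -146.94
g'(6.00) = -50.66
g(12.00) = -606.42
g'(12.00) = -102.50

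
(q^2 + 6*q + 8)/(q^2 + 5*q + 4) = (q + 2)/(q + 1)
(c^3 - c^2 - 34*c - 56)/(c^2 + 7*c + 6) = (c^3 - c^2 - 34*c - 56)/(c^2 + 7*c + 6)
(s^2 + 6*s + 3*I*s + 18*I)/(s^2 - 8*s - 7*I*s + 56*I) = (s^2 + 3*s*(2 + I) + 18*I)/(s^2 - s*(8 + 7*I) + 56*I)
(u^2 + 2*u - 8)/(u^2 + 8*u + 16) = (u - 2)/(u + 4)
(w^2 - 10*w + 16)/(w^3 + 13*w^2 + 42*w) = (w^2 - 10*w + 16)/(w*(w^2 + 13*w + 42))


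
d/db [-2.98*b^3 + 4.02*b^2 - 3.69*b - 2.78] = -8.94*b^2 + 8.04*b - 3.69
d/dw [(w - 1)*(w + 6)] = 2*w + 5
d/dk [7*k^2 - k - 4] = 14*k - 1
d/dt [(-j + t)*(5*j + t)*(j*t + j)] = j*(-5*j^2 + 8*j*t + 4*j + 3*t^2 + 2*t)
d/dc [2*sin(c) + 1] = 2*cos(c)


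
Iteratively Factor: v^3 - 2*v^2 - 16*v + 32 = (v - 4)*(v^2 + 2*v - 8) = (v - 4)*(v + 4)*(v - 2)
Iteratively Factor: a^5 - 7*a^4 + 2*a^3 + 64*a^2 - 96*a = (a - 4)*(a^4 - 3*a^3 - 10*a^2 + 24*a) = a*(a - 4)*(a^3 - 3*a^2 - 10*a + 24) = a*(a - 4)*(a - 2)*(a^2 - a - 12) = a*(a - 4)*(a - 2)*(a + 3)*(a - 4)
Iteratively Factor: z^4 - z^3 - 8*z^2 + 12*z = (z - 2)*(z^3 + z^2 - 6*z) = (z - 2)^2*(z^2 + 3*z) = (z - 2)^2*(z + 3)*(z)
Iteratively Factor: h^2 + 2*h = (h)*(h + 2)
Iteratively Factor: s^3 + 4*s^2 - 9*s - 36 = (s - 3)*(s^2 + 7*s + 12) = (s - 3)*(s + 4)*(s + 3)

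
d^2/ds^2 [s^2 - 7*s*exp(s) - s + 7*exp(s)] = -7*s*exp(s) - 7*exp(s) + 2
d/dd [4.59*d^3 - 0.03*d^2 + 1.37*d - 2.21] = 13.77*d^2 - 0.06*d + 1.37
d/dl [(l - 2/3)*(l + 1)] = 2*l + 1/3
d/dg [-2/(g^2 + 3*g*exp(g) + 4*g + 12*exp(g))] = 2*(3*g*exp(g) + 2*g + 15*exp(g) + 4)/(g^2 + 3*g*exp(g) + 4*g + 12*exp(g))^2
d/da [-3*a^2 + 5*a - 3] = 5 - 6*a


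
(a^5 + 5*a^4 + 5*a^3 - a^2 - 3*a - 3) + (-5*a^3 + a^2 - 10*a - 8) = a^5 + 5*a^4 - 13*a - 11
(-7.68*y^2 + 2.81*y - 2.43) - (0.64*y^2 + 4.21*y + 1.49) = -8.32*y^2 - 1.4*y - 3.92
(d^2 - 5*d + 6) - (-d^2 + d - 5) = 2*d^2 - 6*d + 11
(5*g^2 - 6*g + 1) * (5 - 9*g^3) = -45*g^5 + 54*g^4 - 9*g^3 + 25*g^2 - 30*g + 5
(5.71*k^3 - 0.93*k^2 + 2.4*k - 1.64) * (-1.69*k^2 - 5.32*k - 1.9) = -9.6499*k^5 - 28.8055*k^4 - 9.9574*k^3 - 8.2294*k^2 + 4.1648*k + 3.116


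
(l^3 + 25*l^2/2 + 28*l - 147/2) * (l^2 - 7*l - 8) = l^5 + 11*l^4/2 - 135*l^3/2 - 739*l^2/2 + 581*l/2 + 588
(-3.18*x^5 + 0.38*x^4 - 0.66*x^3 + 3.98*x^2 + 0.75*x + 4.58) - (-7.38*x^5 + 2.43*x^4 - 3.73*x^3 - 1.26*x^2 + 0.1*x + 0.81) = 4.2*x^5 - 2.05*x^4 + 3.07*x^3 + 5.24*x^2 + 0.65*x + 3.77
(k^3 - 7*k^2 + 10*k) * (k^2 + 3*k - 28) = k^5 - 4*k^4 - 39*k^3 + 226*k^2 - 280*k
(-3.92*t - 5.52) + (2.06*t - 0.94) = -1.86*t - 6.46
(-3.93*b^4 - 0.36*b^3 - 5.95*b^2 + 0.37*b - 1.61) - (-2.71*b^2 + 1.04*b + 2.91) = -3.93*b^4 - 0.36*b^3 - 3.24*b^2 - 0.67*b - 4.52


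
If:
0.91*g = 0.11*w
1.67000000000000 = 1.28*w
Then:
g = 0.16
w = 1.30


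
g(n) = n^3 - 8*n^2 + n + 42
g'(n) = 3*n^2 - 16*n + 1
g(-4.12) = -167.85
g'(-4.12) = 117.84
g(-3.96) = -149.51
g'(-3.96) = 111.40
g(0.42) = 41.08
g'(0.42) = -5.19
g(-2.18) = -8.56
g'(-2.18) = 50.14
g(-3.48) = -100.51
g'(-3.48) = 93.01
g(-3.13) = -70.17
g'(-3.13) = 80.47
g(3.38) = -7.40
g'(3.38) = -18.81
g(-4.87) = -268.11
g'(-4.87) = 150.07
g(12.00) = 630.00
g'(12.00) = 241.00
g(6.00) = -24.00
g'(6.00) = 13.00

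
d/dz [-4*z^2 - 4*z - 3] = -8*z - 4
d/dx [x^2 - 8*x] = 2*x - 8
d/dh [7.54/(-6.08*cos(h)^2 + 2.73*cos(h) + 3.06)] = (20.5842 - 91.6864*cos(h))*sin(h)/(-6.08*cos(h)^2 + 2.73*cos(h) + 3.06)^2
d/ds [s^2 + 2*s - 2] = 2*s + 2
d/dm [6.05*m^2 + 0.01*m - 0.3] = 12.1*m + 0.01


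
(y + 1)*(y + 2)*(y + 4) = y^3 + 7*y^2 + 14*y + 8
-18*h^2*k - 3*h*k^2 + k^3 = k*(-6*h + k)*(3*h + k)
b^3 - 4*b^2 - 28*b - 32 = (b - 8)*(b + 2)^2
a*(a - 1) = a^2 - a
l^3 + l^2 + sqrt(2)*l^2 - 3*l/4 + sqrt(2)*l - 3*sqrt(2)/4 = (l - 1/2)*(l + 3/2)*(l + sqrt(2))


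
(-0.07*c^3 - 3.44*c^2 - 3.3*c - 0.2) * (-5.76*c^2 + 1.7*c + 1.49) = 0.4032*c^5 + 19.6954*c^4 + 13.0557*c^3 - 9.5836*c^2 - 5.257*c - 0.298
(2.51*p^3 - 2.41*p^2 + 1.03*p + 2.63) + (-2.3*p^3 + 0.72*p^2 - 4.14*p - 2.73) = 0.21*p^3 - 1.69*p^2 - 3.11*p - 0.1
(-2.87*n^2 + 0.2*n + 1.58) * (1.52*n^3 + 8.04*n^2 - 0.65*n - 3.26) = -4.3624*n^5 - 22.7708*n^4 + 5.8751*n^3 + 21.9294*n^2 - 1.679*n - 5.1508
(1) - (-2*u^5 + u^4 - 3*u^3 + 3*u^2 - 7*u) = 2*u^5 - u^4 + 3*u^3 - 3*u^2 + 7*u + 1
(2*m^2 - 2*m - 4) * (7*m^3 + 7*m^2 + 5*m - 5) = 14*m^5 - 32*m^3 - 48*m^2 - 10*m + 20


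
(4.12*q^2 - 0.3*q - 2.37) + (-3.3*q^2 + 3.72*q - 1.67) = 0.82*q^2 + 3.42*q - 4.04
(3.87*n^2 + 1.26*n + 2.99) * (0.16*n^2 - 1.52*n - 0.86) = 0.6192*n^4 - 5.6808*n^3 - 4.765*n^2 - 5.6284*n - 2.5714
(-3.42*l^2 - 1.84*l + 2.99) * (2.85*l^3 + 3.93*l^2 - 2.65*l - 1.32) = -9.747*l^5 - 18.6846*l^4 + 10.3533*l^3 + 21.1411*l^2 - 5.4947*l - 3.9468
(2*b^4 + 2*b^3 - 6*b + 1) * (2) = 4*b^4 + 4*b^3 - 12*b + 2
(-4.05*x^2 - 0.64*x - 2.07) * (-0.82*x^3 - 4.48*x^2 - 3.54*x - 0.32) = 3.321*x^5 + 18.6688*x^4 + 18.9016*x^3 + 12.8352*x^2 + 7.5326*x + 0.6624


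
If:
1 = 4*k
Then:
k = 1/4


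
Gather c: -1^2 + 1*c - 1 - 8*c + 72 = 70 - 7*c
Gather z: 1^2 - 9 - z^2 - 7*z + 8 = -z^2 - 7*z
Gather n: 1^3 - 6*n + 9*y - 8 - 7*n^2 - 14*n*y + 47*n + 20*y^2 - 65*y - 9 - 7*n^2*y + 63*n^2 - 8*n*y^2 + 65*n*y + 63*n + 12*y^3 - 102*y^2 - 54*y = n^2*(56 - 7*y) + n*(-8*y^2 + 51*y + 104) + 12*y^3 - 82*y^2 - 110*y - 16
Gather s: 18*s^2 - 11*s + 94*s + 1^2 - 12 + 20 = 18*s^2 + 83*s + 9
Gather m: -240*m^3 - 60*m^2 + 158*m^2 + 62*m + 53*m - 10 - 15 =-240*m^3 + 98*m^2 + 115*m - 25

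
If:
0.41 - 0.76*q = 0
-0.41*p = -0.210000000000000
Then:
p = 0.51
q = 0.54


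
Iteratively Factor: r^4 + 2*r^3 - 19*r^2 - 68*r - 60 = (r + 3)*(r^3 - r^2 - 16*r - 20) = (r + 2)*(r + 3)*(r^2 - 3*r - 10) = (r - 5)*(r + 2)*(r + 3)*(r + 2)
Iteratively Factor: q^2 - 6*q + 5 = (q - 1)*(q - 5)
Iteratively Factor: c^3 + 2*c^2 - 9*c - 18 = (c + 3)*(c^2 - c - 6) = (c - 3)*(c + 3)*(c + 2)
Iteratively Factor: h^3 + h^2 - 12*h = (h)*(h^2 + h - 12) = h*(h - 3)*(h + 4)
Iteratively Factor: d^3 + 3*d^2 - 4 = (d + 2)*(d^2 + d - 2) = (d - 1)*(d + 2)*(d + 2)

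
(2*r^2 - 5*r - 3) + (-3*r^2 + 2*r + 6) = -r^2 - 3*r + 3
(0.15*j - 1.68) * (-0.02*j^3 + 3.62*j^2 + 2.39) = -0.003*j^4 + 0.5766*j^3 - 6.0816*j^2 + 0.3585*j - 4.0152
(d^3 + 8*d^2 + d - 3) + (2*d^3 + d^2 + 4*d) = 3*d^3 + 9*d^2 + 5*d - 3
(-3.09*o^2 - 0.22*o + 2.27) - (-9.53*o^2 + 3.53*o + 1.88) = 6.44*o^2 - 3.75*o + 0.39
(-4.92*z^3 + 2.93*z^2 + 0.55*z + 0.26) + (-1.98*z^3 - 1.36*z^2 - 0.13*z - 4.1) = -6.9*z^3 + 1.57*z^2 + 0.42*z - 3.84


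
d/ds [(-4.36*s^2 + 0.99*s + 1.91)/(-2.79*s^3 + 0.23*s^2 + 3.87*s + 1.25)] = (-12.1644*s^4 + 5.5242*s^3 - 1.1142*s^2 - 11.7786*s - 6.1542)/(7.7841*s^6 - 1.2834*s^5 - 21.5417*s^4 - 5.1948*s^3 + 15.5519*s^2 + 9.675*s + 1.5625)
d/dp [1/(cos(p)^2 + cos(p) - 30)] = (2*cos(p) + 1)*sin(p)/(cos(p)^2 + cos(p) - 30)^2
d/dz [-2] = 0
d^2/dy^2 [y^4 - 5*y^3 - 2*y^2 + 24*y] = 12*y^2 - 30*y - 4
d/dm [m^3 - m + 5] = 3*m^2 - 1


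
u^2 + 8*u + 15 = (u + 3)*(u + 5)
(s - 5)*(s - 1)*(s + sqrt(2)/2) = s^3 - 6*s^2 + sqrt(2)*s^2/2 - 3*sqrt(2)*s + 5*s + 5*sqrt(2)/2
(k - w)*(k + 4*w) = k^2 + 3*k*w - 4*w^2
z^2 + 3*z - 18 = (z - 3)*(z + 6)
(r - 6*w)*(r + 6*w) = r^2 - 36*w^2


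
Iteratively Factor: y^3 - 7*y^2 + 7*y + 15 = (y - 5)*(y^2 - 2*y - 3) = (y - 5)*(y + 1)*(y - 3)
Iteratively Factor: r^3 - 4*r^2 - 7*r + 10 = (r - 5)*(r^2 + r - 2) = (r - 5)*(r - 1)*(r + 2)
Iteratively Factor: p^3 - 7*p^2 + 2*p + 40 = (p + 2)*(p^2 - 9*p + 20) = (p - 4)*(p + 2)*(p - 5)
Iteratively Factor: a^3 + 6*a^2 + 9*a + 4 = (a + 1)*(a^2 + 5*a + 4) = (a + 1)^2*(a + 4)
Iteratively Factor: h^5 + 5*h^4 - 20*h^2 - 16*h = (h + 4)*(h^4 + h^3 - 4*h^2 - 4*h) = (h - 2)*(h + 4)*(h^3 + 3*h^2 + 2*h) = (h - 2)*(h + 1)*(h + 4)*(h^2 + 2*h) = h*(h - 2)*(h + 1)*(h + 4)*(h + 2)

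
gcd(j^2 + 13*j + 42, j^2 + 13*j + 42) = j^2 + 13*j + 42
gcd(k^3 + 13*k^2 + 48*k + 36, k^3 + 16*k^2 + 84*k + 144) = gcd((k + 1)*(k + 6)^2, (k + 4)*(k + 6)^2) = k^2 + 12*k + 36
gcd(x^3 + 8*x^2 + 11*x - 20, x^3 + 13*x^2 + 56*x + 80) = x^2 + 9*x + 20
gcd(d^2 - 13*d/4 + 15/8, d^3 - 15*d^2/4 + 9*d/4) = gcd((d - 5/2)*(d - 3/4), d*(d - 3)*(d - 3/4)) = d - 3/4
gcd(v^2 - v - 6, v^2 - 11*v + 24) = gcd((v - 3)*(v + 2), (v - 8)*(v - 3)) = v - 3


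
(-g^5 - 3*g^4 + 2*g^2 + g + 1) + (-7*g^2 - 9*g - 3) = -g^5 - 3*g^4 - 5*g^2 - 8*g - 2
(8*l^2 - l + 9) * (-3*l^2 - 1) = -24*l^4 + 3*l^3 - 35*l^2 + l - 9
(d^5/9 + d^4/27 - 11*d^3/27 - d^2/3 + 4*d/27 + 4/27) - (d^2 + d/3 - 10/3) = d^5/9 + d^4/27 - 11*d^3/27 - 4*d^2/3 - 5*d/27 + 94/27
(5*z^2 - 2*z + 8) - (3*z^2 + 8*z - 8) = 2*z^2 - 10*z + 16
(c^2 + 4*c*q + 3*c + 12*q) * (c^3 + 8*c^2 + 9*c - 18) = c^5 + 4*c^4*q + 11*c^4 + 44*c^3*q + 33*c^3 + 132*c^2*q + 9*c^2 + 36*c*q - 54*c - 216*q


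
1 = 1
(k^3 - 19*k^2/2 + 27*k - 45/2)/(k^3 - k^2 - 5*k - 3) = (2*k^2 - 13*k + 15)/(2*(k^2 + 2*k + 1))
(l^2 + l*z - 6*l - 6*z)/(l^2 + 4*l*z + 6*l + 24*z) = (l^2 + l*z - 6*l - 6*z)/(l^2 + 4*l*z + 6*l + 24*z)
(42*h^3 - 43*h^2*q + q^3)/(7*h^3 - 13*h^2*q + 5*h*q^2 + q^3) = (-6*h + q)/(-h + q)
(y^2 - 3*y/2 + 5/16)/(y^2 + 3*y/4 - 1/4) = (y - 5/4)/(y + 1)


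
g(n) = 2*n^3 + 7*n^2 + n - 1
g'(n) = 6*n^2 + 14*n + 1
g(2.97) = 116.11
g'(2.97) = 95.51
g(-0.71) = 1.10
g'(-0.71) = -5.92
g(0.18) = -0.58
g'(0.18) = 3.71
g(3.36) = 157.25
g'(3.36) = 115.78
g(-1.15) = 4.07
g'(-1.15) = -7.16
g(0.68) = 3.55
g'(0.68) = 13.29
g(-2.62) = 8.46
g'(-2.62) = 5.51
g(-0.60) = 0.49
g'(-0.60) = -5.24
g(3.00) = 119.00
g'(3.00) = 97.00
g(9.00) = 2033.00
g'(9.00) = 613.00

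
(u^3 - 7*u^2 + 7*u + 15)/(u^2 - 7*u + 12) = (u^2 - 4*u - 5)/(u - 4)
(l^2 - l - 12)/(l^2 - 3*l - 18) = (l - 4)/(l - 6)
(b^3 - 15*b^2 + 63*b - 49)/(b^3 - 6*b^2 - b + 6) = (b^2 - 14*b + 49)/(b^2 - 5*b - 6)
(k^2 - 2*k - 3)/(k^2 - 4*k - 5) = (k - 3)/(k - 5)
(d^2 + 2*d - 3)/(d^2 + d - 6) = (d - 1)/(d - 2)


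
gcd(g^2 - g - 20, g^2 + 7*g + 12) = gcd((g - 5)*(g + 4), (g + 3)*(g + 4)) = g + 4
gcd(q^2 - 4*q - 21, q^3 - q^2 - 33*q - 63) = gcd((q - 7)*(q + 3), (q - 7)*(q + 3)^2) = q^2 - 4*q - 21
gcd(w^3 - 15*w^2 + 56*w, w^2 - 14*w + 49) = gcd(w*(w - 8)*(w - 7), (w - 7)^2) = w - 7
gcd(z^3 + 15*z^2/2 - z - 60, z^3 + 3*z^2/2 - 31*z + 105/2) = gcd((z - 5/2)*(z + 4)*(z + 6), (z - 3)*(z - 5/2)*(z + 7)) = z - 5/2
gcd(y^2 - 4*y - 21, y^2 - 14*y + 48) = 1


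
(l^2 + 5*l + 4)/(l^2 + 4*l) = (l + 1)/l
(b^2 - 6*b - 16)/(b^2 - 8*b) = (b + 2)/b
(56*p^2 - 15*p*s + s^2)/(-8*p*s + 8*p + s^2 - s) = (-7*p + s)/(s - 1)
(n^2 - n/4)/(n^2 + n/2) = (4*n - 1)/(2*(2*n + 1))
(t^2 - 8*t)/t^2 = (t - 8)/t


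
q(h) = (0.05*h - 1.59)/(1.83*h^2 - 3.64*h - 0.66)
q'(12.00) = 0.00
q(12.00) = -0.00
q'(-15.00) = -0.00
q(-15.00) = -0.01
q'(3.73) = 0.12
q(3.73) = -0.13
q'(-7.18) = -0.00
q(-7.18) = -0.02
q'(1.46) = 0.58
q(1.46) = 0.73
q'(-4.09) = -0.02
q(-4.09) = -0.04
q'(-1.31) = -0.26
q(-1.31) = -0.23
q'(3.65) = 0.13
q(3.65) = -0.13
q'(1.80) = 2.65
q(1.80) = 1.17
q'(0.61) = -0.48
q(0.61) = 0.71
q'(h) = (3.64 - 3.66*h)*(0.05*h - 1.59)/(1.83*h^2 - 3.64*h - 0.66)^2 + 0.05/(1.83*h^2 - 3.64*h - 0.66) = (-0.0915*h^2 + 5.8194*h - 5.8206)/(3.3489*h^4 - 13.3224*h^3 + 10.834*h^2 + 4.8048*h + 0.4356)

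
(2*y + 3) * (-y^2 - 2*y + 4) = -2*y^3 - 7*y^2 + 2*y + 12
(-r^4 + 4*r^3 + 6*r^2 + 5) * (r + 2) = -r^5 + 2*r^4 + 14*r^3 + 12*r^2 + 5*r + 10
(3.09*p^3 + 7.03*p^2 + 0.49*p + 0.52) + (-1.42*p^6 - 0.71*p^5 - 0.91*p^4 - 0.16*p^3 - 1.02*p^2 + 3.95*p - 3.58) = -1.42*p^6 - 0.71*p^5 - 0.91*p^4 + 2.93*p^3 + 6.01*p^2 + 4.44*p - 3.06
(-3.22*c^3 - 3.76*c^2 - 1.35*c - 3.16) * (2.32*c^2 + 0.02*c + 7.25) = -7.4704*c^5 - 8.7876*c^4 - 26.5522*c^3 - 34.6182*c^2 - 9.8507*c - 22.91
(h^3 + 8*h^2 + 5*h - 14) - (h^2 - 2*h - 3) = h^3 + 7*h^2 + 7*h - 11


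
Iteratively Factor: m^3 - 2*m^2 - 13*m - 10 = (m + 1)*(m^2 - 3*m - 10) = (m + 1)*(m + 2)*(m - 5)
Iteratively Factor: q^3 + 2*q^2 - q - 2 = (q + 2)*(q^2 - 1) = (q + 1)*(q + 2)*(q - 1)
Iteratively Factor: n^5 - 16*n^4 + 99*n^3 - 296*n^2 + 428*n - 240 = (n - 5)*(n^4 - 11*n^3 + 44*n^2 - 76*n + 48) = (n - 5)*(n - 2)*(n^3 - 9*n^2 + 26*n - 24) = (n - 5)*(n - 4)*(n - 2)*(n^2 - 5*n + 6) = (n - 5)*(n - 4)*(n - 2)^2*(n - 3)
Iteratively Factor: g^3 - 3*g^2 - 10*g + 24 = (g - 4)*(g^2 + g - 6) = (g - 4)*(g + 3)*(g - 2)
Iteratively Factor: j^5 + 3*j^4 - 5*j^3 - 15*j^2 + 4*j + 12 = (j + 3)*(j^4 - 5*j^2 + 4) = (j + 1)*(j + 3)*(j^3 - j^2 - 4*j + 4) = (j - 1)*(j + 1)*(j + 3)*(j^2 - 4) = (j - 2)*(j - 1)*(j + 1)*(j + 3)*(j + 2)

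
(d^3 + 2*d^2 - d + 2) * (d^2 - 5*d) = d^5 - 3*d^4 - 11*d^3 + 7*d^2 - 10*d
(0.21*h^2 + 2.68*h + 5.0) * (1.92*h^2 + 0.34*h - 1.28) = 0.4032*h^4 + 5.217*h^3 + 10.2424*h^2 - 1.7304*h - 6.4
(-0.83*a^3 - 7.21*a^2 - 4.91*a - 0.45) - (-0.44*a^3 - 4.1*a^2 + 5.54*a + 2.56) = -0.39*a^3 - 3.11*a^2 - 10.45*a - 3.01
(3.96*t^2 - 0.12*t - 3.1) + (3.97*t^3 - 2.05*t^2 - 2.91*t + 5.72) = 3.97*t^3 + 1.91*t^2 - 3.03*t + 2.62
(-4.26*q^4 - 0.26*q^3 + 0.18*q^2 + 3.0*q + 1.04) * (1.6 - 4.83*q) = 20.5758*q^5 - 5.5602*q^4 - 1.2854*q^3 - 14.202*q^2 - 0.223199999999999*q + 1.664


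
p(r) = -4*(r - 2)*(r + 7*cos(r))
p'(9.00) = 42.29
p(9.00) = -73.42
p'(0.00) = -20.00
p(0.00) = 56.00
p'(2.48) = 18.51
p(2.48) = 5.84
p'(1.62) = -14.21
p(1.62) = 1.94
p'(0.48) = -40.33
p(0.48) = 40.67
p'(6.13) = -86.36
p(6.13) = -215.55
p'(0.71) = -42.46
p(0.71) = 31.06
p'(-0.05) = -16.70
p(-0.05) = 56.92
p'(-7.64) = 326.94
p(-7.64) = -237.28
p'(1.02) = -38.20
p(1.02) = 18.36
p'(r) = -4*r - 4*(1 - 7*sin(r))*(r - 2) - 28*cos(r) = -4*r + 4*(r - 2)*(7*sin(r) - 1) - 28*cos(r)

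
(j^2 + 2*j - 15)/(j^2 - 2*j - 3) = (j + 5)/(j + 1)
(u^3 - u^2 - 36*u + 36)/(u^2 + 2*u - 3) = (u^2 - 36)/(u + 3)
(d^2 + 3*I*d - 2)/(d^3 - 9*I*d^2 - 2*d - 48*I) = (d + I)/(d^2 - 11*I*d - 24)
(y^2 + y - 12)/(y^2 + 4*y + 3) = (y^2 + y - 12)/(y^2 + 4*y + 3)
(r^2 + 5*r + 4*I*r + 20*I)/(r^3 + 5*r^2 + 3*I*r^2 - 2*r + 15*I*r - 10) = (r + 4*I)/(r^2 + 3*I*r - 2)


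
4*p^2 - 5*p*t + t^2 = (-4*p + t)*(-p + t)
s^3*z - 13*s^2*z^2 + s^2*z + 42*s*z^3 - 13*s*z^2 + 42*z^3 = (s - 7*z)*(s - 6*z)*(s*z + z)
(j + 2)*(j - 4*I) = j^2 + 2*j - 4*I*j - 8*I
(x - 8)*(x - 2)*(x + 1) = x^3 - 9*x^2 + 6*x + 16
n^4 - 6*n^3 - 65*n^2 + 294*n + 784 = (n - 8)*(n - 7)*(n + 2)*(n + 7)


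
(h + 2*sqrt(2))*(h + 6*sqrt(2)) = h^2 + 8*sqrt(2)*h + 24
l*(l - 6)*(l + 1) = l^3 - 5*l^2 - 6*l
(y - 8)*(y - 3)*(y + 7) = y^3 - 4*y^2 - 53*y + 168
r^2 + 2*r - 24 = (r - 4)*(r + 6)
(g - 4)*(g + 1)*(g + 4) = g^3 + g^2 - 16*g - 16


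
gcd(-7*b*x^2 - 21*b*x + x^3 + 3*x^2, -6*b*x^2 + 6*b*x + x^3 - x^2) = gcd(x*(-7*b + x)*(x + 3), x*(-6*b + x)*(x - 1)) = x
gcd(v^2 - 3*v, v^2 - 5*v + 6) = v - 3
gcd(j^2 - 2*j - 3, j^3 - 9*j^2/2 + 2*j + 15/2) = j^2 - 2*j - 3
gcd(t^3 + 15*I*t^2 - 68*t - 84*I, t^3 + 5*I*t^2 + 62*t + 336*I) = t^2 + 13*I*t - 42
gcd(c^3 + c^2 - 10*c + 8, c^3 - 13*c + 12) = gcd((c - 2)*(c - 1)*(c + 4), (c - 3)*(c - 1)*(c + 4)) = c^2 + 3*c - 4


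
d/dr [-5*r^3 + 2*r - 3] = 2 - 15*r^2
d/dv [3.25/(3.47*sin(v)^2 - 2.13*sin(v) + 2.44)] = (6.9225 - 22.555*sin(v))*cos(v)/(3.47*sin(v)^2 - 2.13*sin(v) + 2.44)^2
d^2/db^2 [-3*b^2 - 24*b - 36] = -6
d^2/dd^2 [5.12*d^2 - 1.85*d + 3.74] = 10.2400000000000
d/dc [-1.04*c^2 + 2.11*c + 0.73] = 2.11 - 2.08*c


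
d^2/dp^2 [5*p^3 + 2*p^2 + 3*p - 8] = 30*p + 4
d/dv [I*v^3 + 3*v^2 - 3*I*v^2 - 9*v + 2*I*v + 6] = 3*I*v^2 + 6*v*(1 - I) - 9 + 2*I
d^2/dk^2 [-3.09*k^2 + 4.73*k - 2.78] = -6.18000000000000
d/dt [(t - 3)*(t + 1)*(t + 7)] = 3*t^2 + 10*t - 17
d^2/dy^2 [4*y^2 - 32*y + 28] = 8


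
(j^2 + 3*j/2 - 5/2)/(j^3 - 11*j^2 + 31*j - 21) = (j + 5/2)/(j^2 - 10*j + 21)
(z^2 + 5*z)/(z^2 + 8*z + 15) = z/(z + 3)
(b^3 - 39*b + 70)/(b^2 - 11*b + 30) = (b^2 + 5*b - 14)/(b - 6)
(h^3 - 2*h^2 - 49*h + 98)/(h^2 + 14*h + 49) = (h^2 - 9*h + 14)/(h + 7)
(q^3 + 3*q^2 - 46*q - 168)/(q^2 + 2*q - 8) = (q^2 - q - 42)/(q - 2)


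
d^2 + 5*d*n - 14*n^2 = (d - 2*n)*(d + 7*n)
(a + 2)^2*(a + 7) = a^3 + 11*a^2 + 32*a + 28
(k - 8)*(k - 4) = k^2 - 12*k + 32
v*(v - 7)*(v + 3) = v^3 - 4*v^2 - 21*v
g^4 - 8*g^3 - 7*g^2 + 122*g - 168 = (g - 7)*(g - 3)*(g - 2)*(g + 4)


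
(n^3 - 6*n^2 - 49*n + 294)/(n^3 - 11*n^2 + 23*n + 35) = (n^2 + n - 42)/(n^2 - 4*n - 5)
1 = 1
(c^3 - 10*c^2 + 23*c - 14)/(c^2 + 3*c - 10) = (c^2 - 8*c + 7)/(c + 5)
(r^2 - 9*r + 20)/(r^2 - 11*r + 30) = (r - 4)/(r - 6)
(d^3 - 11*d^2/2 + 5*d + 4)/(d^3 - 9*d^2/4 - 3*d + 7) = 2*(2*d^2 - 7*d - 4)/(4*d^2 - d - 14)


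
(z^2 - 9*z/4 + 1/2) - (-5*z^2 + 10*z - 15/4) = 6*z^2 - 49*z/4 + 17/4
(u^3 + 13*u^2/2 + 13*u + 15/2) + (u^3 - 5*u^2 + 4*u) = 2*u^3 + 3*u^2/2 + 17*u + 15/2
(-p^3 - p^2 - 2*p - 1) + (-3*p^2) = -p^3 - 4*p^2 - 2*p - 1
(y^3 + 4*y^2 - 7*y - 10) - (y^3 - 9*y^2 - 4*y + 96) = 13*y^2 - 3*y - 106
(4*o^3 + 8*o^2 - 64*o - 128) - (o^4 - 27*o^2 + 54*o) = -o^4 + 4*o^3 + 35*o^2 - 118*o - 128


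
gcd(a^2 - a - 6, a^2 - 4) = a + 2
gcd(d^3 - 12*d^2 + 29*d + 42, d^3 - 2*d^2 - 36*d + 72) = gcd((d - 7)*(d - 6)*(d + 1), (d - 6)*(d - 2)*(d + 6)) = d - 6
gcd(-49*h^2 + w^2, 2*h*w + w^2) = 1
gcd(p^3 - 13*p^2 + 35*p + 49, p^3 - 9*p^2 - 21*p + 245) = p^2 - 14*p + 49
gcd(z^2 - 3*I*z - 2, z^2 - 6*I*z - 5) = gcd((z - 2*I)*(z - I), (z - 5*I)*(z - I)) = z - I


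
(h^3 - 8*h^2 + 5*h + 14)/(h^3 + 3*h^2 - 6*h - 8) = (h - 7)/(h + 4)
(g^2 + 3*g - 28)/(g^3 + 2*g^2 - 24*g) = (g + 7)/(g*(g + 6))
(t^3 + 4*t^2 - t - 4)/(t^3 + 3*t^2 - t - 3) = (t + 4)/(t + 3)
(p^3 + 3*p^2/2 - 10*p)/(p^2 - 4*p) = (p^2 + 3*p/2 - 10)/(p - 4)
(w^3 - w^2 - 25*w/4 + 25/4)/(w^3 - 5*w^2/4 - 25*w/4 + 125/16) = 4*(w - 1)/(4*w - 5)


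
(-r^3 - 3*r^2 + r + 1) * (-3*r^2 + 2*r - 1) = 3*r^5 + 7*r^4 - 8*r^3 + 2*r^2 + r - 1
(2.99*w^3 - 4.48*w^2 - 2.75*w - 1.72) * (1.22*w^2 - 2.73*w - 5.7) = 3.6478*w^5 - 13.6283*w^4 - 8.1676*w^3 + 30.9451*w^2 + 20.3706*w + 9.804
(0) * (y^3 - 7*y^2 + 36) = 0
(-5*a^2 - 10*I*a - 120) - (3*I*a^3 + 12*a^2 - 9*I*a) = -3*I*a^3 - 17*a^2 - I*a - 120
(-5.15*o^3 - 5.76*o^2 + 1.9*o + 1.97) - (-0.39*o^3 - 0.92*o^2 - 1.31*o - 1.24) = -4.76*o^3 - 4.84*o^2 + 3.21*o + 3.21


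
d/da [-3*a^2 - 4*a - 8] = -6*a - 4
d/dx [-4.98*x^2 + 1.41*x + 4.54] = 1.41 - 9.96*x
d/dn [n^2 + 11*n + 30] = 2*n + 11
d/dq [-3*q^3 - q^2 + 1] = q*(-9*q - 2)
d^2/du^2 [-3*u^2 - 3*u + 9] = -6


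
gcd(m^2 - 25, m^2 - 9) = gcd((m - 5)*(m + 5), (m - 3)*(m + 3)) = 1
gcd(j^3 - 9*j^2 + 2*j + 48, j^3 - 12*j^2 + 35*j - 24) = j^2 - 11*j + 24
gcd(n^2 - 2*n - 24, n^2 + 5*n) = 1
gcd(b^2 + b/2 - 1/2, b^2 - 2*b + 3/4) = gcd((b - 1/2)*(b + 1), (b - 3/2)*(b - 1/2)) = b - 1/2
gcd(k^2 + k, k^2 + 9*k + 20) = 1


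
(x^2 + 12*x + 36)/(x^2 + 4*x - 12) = (x + 6)/(x - 2)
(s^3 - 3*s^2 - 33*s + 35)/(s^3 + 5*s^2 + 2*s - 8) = (s^2 - 2*s - 35)/(s^2 + 6*s + 8)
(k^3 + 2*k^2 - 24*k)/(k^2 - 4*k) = k + 6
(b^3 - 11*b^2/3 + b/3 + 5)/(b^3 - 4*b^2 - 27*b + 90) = (b^2 - 2*b/3 - 5/3)/(b^2 - b - 30)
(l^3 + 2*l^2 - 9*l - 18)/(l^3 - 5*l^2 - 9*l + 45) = (l + 2)/(l - 5)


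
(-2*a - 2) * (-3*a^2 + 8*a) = 6*a^3 - 10*a^2 - 16*a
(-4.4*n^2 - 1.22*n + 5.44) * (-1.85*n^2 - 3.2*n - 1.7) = 8.14*n^4 + 16.337*n^3 + 1.32*n^2 - 15.334*n - 9.248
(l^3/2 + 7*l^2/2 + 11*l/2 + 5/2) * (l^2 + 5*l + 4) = l^5/2 + 6*l^4 + 25*l^3 + 44*l^2 + 69*l/2 + 10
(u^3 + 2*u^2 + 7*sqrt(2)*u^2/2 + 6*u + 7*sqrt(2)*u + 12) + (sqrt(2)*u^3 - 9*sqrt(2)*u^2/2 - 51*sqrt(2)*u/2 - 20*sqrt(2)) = u^3 + sqrt(2)*u^3 - sqrt(2)*u^2 + 2*u^2 - 37*sqrt(2)*u/2 + 6*u - 20*sqrt(2) + 12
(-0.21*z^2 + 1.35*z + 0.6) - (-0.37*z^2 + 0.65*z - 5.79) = 0.16*z^2 + 0.7*z + 6.39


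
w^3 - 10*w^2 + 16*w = w*(w - 8)*(w - 2)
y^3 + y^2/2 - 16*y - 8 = (y - 4)*(y + 1/2)*(y + 4)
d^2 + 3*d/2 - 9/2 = (d - 3/2)*(d + 3)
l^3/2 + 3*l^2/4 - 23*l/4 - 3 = (l/2 + 1/4)*(l - 3)*(l + 4)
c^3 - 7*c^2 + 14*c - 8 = (c - 4)*(c - 2)*(c - 1)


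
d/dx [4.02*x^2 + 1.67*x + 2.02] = 8.04*x + 1.67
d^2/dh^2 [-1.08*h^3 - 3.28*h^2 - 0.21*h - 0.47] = -6.48*h - 6.56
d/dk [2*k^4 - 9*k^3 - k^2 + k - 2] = 8*k^3 - 27*k^2 - 2*k + 1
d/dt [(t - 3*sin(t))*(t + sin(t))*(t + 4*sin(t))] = 2*t^2*cos(t) + 3*t^2 + 4*t*sin(t) - 11*t*sin(2*t) - 36*sin(t)^2*cos(t) - 11*sin(t)^2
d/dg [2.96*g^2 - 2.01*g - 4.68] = 5.92*g - 2.01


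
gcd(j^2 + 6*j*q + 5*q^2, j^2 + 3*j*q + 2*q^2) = j + q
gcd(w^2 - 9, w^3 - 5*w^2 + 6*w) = w - 3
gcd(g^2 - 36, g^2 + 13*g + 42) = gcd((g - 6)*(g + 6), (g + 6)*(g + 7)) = g + 6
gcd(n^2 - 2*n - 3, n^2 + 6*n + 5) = n + 1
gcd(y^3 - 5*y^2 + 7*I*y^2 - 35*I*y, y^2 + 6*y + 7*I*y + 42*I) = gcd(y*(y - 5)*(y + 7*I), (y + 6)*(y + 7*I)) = y + 7*I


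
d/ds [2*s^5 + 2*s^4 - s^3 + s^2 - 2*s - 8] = 10*s^4 + 8*s^3 - 3*s^2 + 2*s - 2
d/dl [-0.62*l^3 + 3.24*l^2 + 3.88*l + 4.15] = -1.86*l^2 + 6.48*l + 3.88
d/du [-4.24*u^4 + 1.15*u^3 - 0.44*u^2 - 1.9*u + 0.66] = -16.96*u^3 + 3.45*u^2 - 0.88*u - 1.9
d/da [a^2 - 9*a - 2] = 2*a - 9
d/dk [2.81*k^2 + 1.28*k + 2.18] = 5.62*k + 1.28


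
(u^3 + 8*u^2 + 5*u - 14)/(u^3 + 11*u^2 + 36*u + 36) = (u^2 + 6*u - 7)/(u^2 + 9*u + 18)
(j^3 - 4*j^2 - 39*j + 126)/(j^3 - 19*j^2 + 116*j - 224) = (j^2 + 3*j - 18)/(j^2 - 12*j + 32)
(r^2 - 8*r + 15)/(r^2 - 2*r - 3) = (r - 5)/(r + 1)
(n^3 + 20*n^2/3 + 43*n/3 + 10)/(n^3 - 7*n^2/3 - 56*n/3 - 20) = (n + 3)/(n - 6)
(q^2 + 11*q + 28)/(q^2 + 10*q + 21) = (q + 4)/(q + 3)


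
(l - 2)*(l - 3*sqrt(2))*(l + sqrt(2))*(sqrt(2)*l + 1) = sqrt(2)*l^4 - 3*l^3 - 2*sqrt(2)*l^3 - 8*sqrt(2)*l^2 + 6*l^2 - 6*l + 16*sqrt(2)*l + 12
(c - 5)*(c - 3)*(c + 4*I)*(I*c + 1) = I*c^4 - 3*c^3 - 8*I*c^3 + 24*c^2 + 19*I*c^2 - 45*c - 32*I*c + 60*I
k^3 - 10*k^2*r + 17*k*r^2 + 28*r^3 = (k - 7*r)*(k - 4*r)*(k + r)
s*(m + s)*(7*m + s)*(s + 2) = 7*m^2*s^2 + 14*m^2*s + 8*m*s^3 + 16*m*s^2 + s^4 + 2*s^3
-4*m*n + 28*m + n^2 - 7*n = (-4*m + n)*(n - 7)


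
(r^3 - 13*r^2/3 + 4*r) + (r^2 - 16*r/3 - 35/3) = r^3 - 10*r^2/3 - 4*r/3 - 35/3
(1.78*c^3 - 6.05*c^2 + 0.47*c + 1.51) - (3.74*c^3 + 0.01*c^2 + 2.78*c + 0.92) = -1.96*c^3 - 6.06*c^2 - 2.31*c + 0.59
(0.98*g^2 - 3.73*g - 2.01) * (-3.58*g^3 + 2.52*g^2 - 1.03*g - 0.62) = -3.5084*g^5 + 15.823*g^4 - 3.2132*g^3 - 1.8309*g^2 + 4.3829*g + 1.2462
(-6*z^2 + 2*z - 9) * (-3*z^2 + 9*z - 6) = 18*z^4 - 60*z^3 + 81*z^2 - 93*z + 54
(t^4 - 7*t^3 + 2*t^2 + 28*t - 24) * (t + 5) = t^5 - 2*t^4 - 33*t^3 + 38*t^2 + 116*t - 120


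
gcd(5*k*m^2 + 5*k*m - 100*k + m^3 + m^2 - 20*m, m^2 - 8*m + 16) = m - 4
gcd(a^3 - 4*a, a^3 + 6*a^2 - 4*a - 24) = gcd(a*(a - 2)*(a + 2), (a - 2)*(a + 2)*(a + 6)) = a^2 - 4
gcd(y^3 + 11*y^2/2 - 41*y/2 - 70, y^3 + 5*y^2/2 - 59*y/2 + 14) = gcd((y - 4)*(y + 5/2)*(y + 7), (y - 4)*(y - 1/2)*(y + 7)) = y^2 + 3*y - 28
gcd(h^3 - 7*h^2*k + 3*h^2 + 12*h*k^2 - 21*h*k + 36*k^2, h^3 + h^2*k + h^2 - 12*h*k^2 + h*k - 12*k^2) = h - 3*k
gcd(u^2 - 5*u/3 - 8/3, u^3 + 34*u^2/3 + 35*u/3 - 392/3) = u - 8/3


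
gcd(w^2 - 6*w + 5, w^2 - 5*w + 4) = w - 1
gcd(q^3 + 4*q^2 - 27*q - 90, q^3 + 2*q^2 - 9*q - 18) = q + 3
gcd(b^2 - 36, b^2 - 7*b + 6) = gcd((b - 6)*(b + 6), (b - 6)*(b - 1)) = b - 6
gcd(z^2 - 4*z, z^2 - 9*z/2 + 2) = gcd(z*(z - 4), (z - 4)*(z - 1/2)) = z - 4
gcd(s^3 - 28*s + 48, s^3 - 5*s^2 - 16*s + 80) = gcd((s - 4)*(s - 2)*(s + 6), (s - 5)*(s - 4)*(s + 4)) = s - 4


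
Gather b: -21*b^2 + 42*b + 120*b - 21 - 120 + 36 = -21*b^2 + 162*b - 105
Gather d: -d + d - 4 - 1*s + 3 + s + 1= 0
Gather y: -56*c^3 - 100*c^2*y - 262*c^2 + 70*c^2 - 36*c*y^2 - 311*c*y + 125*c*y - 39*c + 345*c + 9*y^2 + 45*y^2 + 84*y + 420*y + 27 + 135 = -56*c^3 - 192*c^2 + 306*c + y^2*(54 - 36*c) + y*(-100*c^2 - 186*c + 504) + 162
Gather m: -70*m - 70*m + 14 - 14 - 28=-140*m - 28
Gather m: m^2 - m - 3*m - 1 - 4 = m^2 - 4*m - 5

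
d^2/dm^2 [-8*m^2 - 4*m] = -16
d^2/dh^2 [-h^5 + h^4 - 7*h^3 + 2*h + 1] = 2*h*(-10*h^2 + 6*h - 21)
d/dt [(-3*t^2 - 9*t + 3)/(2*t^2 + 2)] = 3*(3*t^2 - 4*t - 3)/(2*(t^4 + 2*t^2 + 1))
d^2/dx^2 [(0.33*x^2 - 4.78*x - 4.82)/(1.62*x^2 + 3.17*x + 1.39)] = (-28.478628*x^3 - 80.356212*x^2 - 83.9341440000001*x - 31.76463)/(4.251528*x^6 + 24.958044*x^5 + 59.781402*x^4 + 74.684249*x^3 + 51.293919*x^2 + 18.374271*x + 2.685619)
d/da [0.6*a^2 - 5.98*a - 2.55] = 1.2*a - 5.98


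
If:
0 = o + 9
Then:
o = -9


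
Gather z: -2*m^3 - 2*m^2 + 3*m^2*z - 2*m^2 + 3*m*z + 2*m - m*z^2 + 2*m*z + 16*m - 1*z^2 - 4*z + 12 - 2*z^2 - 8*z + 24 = -2*m^3 - 4*m^2 + 18*m + z^2*(-m - 3) + z*(3*m^2 + 5*m - 12) + 36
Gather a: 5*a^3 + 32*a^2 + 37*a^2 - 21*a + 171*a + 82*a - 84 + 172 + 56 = 5*a^3 + 69*a^2 + 232*a + 144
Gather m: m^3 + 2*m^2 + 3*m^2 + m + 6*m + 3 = m^3 + 5*m^2 + 7*m + 3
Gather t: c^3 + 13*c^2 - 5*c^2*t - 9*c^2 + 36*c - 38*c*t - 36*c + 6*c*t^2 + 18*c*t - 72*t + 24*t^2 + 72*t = c^3 + 4*c^2 + t^2*(6*c + 24) + t*(-5*c^2 - 20*c)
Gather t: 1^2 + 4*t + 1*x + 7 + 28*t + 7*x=32*t + 8*x + 8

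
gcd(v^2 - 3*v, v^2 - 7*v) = v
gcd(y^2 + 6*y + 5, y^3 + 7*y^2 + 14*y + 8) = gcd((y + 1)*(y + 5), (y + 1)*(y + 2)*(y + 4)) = y + 1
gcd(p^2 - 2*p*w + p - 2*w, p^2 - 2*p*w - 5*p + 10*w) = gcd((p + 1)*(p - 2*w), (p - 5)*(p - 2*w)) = p - 2*w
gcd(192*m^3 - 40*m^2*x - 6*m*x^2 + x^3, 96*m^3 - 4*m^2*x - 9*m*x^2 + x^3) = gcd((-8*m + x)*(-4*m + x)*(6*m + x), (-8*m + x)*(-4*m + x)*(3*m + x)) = 32*m^2 - 12*m*x + x^2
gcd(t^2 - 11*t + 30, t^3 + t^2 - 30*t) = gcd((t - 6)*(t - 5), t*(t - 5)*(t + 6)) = t - 5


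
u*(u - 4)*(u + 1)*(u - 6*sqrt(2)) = u^4 - 6*sqrt(2)*u^3 - 3*u^3 - 4*u^2 + 18*sqrt(2)*u^2 + 24*sqrt(2)*u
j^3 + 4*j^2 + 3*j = j*(j + 1)*(j + 3)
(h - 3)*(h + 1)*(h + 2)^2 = h^4 + 2*h^3 - 7*h^2 - 20*h - 12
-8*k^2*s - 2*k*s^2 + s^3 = s*(-4*k + s)*(2*k + s)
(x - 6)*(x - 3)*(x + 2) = x^3 - 7*x^2 + 36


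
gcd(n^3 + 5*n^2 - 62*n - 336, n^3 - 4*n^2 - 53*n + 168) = n^2 - n - 56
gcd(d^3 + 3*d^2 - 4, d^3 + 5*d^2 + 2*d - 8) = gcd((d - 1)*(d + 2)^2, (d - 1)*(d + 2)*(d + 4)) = d^2 + d - 2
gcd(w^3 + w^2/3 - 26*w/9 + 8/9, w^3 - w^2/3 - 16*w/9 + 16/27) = w^2 - 5*w/3 + 4/9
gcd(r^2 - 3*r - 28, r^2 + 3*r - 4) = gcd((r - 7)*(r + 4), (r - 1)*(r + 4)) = r + 4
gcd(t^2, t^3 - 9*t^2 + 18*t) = t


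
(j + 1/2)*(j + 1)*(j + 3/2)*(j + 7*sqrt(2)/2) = j^4 + 3*j^3 + 7*sqrt(2)*j^3/2 + 11*j^2/4 + 21*sqrt(2)*j^2/2 + 3*j/4 + 77*sqrt(2)*j/8 + 21*sqrt(2)/8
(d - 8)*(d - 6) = d^2 - 14*d + 48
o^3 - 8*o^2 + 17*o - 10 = (o - 5)*(o - 2)*(o - 1)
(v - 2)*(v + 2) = v^2 - 4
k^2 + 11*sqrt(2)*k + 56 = (k + 4*sqrt(2))*(k + 7*sqrt(2))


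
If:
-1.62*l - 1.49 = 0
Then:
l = -0.92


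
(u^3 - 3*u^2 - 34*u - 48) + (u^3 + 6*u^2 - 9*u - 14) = 2*u^3 + 3*u^2 - 43*u - 62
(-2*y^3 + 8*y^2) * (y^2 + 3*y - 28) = -2*y^5 + 2*y^4 + 80*y^3 - 224*y^2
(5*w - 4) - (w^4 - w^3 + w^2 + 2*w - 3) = -w^4 + w^3 - w^2 + 3*w - 1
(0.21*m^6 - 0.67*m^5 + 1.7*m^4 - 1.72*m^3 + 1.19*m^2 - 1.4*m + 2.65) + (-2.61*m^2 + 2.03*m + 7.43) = 0.21*m^6 - 0.67*m^5 + 1.7*m^4 - 1.72*m^3 - 1.42*m^2 + 0.63*m + 10.08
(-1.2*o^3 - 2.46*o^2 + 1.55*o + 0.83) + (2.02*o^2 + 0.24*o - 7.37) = -1.2*o^3 - 0.44*o^2 + 1.79*o - 6.54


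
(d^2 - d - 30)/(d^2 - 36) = (d + 5)/(d + 6)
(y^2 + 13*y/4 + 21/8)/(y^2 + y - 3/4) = (4*y + 7)/(2*(2*y - 1))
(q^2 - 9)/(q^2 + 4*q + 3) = (q - 3)/(q + 1)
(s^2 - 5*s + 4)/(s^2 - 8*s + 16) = (s - 1)/(s - 4)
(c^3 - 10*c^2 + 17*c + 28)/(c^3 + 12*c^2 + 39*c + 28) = (c^2 - 11*c + 28)/(c^2 + 11*c + 28)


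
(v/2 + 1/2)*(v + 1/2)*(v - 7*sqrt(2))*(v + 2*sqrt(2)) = v^4/2 - 5*sqrt(2)*v^3/2 + 3*v^3/4 - 55*v^2/4 - 15*sqrt(2)*v^2/4 - 21*v - 5*sqrt(2)*v/4 - 7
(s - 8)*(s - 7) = s^2 - 15*s + 56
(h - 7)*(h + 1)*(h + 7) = h^3 + h^2 - 49*h - 49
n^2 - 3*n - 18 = (n - 6)*(n + 3)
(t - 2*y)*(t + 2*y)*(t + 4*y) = t^3 + 4*t^2*y - 4*t*y^2 - 16*y^3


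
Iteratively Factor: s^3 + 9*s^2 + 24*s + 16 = (s + 1)*(s^2 + 8*s + 16) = (s + 1)*(s + 4)*(s + 4)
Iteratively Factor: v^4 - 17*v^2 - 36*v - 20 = (v + 2)*(v^3 - 2*v^2 - 13*v - 10) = (v + 2)^2*(v^2 - 4*v - 5) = (v - 5)*(v + 2)^2*(v + 1)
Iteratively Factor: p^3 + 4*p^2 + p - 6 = (p + 3)*(p^2 + p - 2) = (p - 1)*(p + 3)*(p + 2)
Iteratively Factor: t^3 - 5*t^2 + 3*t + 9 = (t + 1)*(t^2 - 6*t + 9) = (t - 3)*(t + 1)*(t - 3)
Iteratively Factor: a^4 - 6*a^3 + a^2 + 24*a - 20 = (a - 2)*(a^3 - 4*a^2 - 7*a + 10) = (a - 2)*(a + 2)*(a^2 - 6*a + 5) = (a - 2)*(a - 1)*(a + 2)*(a - 5)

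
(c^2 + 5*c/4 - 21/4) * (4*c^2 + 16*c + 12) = 4*c^4 + 21*c^3 + 11*c^2 - 69*c - 63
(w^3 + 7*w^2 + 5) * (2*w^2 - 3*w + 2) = 2*w^5 + 11*w^4 - 19*w^3 + 24*w^2 - 15*w + 10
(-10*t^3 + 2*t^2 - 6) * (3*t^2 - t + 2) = -30*t^5 + 16*t^4 - 22*t^3 - 14*t^2 + 6*t - 12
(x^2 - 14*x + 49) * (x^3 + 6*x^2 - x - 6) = x^5 - 8*x^4 - 36*x^3 + 302*x^2 + 35*x - 294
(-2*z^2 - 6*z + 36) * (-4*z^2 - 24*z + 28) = 8*z^4 + 72*z^3 - 56*z^2 - 1032*z + 1008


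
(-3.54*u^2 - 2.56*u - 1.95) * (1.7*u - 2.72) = -6.018*u^3 + 5.2768*u^2 + 3.6482*u + 5.304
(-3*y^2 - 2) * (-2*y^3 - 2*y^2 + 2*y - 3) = 6*y^5 + 6*y^4 - 2*y^3 + 13*y^2 - 4*y + 6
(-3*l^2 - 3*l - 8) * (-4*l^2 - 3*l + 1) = 12*l^4 + 21*l^3 + 38*l^2 + 21*l - 8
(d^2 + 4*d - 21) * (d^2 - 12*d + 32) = d^4 - 8*d^3 - 37*d^2 + 380*d - 672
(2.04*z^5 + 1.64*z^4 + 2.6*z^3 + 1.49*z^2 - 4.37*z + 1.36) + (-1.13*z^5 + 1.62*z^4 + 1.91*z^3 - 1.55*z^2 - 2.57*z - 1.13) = 0.91*z^5 + 3.26*z^4 + 4.51*z^3 - 0.0600000000000001*z^2 - 6.94*z + 0.23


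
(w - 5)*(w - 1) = w^2 - 6*w + 5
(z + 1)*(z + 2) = z^2 + 3*z + 2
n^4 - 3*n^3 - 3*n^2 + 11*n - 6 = (n - 3)*(n - 1)^2*(n + 2)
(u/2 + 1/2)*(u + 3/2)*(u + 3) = u^3/2 + 11*u^2/4 + 9*u/2 + 9/4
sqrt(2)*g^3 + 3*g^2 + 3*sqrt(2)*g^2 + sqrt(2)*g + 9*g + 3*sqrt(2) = (g + 3)*(g + sqrt(2))*(sqrt(2)*g + 1)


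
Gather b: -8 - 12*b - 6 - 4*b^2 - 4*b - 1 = -4*b^2 - 16*b - 15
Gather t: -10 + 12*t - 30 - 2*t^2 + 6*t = -2*t^2 + 18*t - 40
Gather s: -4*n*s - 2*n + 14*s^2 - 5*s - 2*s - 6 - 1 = -2*n + 14*s^2 + s*(-4*n - 7) - 7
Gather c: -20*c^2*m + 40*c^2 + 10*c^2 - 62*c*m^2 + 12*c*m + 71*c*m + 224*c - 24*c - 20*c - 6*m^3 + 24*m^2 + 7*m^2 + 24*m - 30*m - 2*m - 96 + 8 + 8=c^2*(50 - 20*m) + c*(-62*m^2 + 83*m + 180) - 6*m^3 + 31*m^2 - 8*m - 80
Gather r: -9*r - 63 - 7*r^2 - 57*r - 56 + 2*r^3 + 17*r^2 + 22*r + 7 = 2*r^3 + 10*r^2 - 44*r - 112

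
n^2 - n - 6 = (n - 3)*(n + 2)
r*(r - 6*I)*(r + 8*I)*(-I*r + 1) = -I*r^4 + 3*r^3 - 46*I*r^2 + 48*r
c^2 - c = c*(c - 1)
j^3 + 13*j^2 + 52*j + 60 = (j + 2)*(j + 5)*(j + 6)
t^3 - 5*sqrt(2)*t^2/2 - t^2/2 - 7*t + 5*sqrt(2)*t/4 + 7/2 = (t - 1/2)*(t - 7*sqrt(2)/2)*(t + sqrt(2))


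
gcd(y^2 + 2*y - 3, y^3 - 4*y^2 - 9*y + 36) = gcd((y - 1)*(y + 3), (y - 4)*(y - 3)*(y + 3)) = y + 3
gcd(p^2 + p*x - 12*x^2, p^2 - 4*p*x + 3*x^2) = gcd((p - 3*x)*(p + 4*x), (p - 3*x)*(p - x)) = -p + 3*x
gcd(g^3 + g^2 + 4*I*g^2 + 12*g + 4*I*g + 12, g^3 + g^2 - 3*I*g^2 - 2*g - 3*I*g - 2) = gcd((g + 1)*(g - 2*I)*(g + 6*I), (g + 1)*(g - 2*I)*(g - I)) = g^2 + g*(1 - 2*I) - 2*I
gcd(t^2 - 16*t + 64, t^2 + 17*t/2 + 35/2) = 1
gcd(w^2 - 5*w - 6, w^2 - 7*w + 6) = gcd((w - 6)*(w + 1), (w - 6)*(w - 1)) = w - 6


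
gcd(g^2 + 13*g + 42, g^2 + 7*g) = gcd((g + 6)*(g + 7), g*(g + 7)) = g + 7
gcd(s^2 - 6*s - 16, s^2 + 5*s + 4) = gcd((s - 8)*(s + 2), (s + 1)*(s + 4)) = 1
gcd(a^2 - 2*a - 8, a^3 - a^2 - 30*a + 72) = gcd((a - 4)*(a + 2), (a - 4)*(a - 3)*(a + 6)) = a - 4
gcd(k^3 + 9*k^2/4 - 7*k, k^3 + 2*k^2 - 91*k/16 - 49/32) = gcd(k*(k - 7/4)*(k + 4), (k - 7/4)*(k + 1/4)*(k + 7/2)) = k - 7/4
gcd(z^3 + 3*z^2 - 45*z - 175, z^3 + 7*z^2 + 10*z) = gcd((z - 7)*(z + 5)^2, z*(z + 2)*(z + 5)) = z + 5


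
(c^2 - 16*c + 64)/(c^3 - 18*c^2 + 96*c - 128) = 1/(c - 2)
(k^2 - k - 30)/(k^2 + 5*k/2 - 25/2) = 2*(k - 6)/(2*k - 5)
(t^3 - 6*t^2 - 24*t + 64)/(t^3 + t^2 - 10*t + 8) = (t - 8)/(t - 1)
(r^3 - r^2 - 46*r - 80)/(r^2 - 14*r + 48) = (r^2 + 7*r + 10)/(r - 6)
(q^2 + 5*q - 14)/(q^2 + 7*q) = (q - 2)/q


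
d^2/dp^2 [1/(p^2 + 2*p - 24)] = 2*(-p^2 - 2*p + 4*(p + 1)^2 + 24)/(p^2 + 2*p - 24)^3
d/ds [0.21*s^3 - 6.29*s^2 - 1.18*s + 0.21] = 0.63*s^2 - 12.58*s - 1.18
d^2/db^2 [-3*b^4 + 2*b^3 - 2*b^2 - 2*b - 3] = -36*b^2 + 12*b - 4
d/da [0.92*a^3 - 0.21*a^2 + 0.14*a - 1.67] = 2.76*a^2 - 0.42*a + 0.14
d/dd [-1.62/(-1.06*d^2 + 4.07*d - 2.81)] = (6.5934 - 3.4344*d)/(1.06*d^2 - 4.07*d + 2.81)^2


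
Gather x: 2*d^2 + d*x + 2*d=2*d^2 + d*x + 2*d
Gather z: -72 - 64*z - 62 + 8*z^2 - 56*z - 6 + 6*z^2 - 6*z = 14*z^2 - 126*z - 140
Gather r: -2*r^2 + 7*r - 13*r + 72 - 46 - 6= -2*r^2 - 6*r + 20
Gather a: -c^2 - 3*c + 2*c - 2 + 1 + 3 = -c^2 - c + 2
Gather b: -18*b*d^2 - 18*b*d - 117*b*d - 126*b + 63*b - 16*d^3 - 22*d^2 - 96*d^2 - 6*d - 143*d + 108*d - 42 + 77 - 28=b*(-18*d^2 - 135*d - 63) - 16*d^3 - 118*d^2 - 41*d + 7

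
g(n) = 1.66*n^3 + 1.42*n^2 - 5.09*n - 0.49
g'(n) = 4.98*n^2 + 2.84*n - 5.09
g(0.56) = -2.60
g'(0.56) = -1.94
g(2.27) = 14.69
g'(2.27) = 27.02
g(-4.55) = -104.30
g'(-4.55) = 85.09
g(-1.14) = 4.70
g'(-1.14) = -1.86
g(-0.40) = 1.67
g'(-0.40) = -5.43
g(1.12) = -2.08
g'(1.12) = 4.34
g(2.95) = 39.47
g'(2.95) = 46.63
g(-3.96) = -61.15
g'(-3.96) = 61.76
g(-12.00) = -2603.41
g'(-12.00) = 677.95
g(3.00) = 41.84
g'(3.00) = 48.25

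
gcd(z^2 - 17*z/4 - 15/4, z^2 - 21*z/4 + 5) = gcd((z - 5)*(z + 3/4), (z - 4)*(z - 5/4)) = 1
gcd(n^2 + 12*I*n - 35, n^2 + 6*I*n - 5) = n + 5*I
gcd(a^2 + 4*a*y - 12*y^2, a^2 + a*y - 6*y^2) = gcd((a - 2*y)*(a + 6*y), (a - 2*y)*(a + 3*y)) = -a + 2*y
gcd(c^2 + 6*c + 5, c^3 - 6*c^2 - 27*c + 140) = c + 5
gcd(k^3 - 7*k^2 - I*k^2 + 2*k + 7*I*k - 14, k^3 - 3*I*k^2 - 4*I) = k^2 - I*k + 2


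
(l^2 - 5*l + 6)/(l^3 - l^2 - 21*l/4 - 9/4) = 4*(l - 2)/(4*l^2 + 8*l + 3)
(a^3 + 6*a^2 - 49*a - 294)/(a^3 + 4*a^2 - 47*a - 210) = (a + 7)/(a + 5)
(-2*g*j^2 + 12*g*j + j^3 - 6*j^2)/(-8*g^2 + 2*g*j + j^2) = j*(j - 6)/(4*g + j)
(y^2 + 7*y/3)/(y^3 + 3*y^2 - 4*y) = (y + 7/3)/(y^2 + 3*y - 4)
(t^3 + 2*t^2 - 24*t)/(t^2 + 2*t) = (t^2 + 2*t - 24)/(t + 2)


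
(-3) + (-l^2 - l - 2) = -l^2 - l - 5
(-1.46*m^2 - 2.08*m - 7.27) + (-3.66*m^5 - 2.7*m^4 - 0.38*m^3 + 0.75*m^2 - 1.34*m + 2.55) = -3.66*m^5 - 2.7*m^4 - 0.38*m^3 - 0.71*m^2 - 3.42*m - 4.72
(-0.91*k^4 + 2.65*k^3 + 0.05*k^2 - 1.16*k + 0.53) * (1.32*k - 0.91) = -1.2012*k^5 + 4.3261*k^4 - 2.3455*k^3 - 1.5767*k^2 + 1.7552*k - 0.4823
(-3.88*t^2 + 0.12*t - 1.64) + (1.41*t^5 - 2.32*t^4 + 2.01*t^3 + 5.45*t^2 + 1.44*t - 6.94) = 1.41*t^5 - 2.32*t^4 + 2.01*t^3 + 1.57*t^2 + 1.56*t - 8.58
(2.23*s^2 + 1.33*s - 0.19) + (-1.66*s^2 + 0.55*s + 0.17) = 0.57*s^2 + 1.88*s - 0.02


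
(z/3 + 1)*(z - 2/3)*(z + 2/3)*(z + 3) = z^4/3 + 2*z^3 + 77*z^2/27 - 8*z/9 - 4/3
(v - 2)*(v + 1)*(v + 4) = v^3 + 3*v^2 - 6*v - 8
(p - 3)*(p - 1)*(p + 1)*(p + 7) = p^4 + 4*p^3 - 22*p^2 - 4*p + 21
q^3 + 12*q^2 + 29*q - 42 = (q - 1)*(q + 6)*(q + 7)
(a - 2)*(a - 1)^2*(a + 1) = a^4 - 3*a^3 + a^2 + 3*a - 2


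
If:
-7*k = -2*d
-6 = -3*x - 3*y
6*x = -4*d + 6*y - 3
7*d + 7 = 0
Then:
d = -1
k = -2/7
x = 13/12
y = 11/12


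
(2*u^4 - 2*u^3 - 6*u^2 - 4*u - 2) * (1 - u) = -2*u^5 + 4*u^4 + 4*u^3 - 2*u^2 - 2*u - 2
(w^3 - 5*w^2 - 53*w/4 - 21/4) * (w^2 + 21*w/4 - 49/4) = w^5 + w^4/4 - 207*w^3/4 - 217*w^2/16 + 539*w/4 + 1029/16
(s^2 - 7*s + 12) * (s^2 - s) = s^4 - 8*s^3 + 19*s^2 - 12*s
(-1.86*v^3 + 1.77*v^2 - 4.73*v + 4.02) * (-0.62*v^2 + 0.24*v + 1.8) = 1.1532*v^5 - 1.5438*v^4 + 0.00939999999999985*v^3 - 0.4416*v^2 - 7.5492*v + 7.236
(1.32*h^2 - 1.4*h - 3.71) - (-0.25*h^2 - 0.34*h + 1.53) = 1.57*h^2 - 1.06*h - 5.24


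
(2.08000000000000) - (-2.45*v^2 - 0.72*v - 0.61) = 2.45*v^2 + 0.72*v + 2.69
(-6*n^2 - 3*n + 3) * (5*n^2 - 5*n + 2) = -30*n^4 + 15*n^3 + 18*n^2 - 21*n + 6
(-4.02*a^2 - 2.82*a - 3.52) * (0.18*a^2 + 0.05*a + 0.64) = -0.7236*a^4 - 0.7086*a^3 - 3.3474*a^2 - 1.9808*a - 2.2528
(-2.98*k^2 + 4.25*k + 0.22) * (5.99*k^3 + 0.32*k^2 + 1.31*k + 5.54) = -17.8502*k^5 + 24.5039*k^4 - 1.226*k^3 - 10.8713*k^2 + 23.8332*k + 1.2188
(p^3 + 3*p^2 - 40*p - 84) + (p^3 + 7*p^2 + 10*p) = 2*p^3 + 10*p^2 - 30*p - 84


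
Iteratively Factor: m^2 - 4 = (m + 2)*(m - 2)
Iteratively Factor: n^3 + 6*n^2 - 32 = (n - 2)*(n^2 + 8*n + 16) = (n - 2)*(n + 4)*(n + 4)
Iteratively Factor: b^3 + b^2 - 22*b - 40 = (b + 2)*(b^2 - b - 20) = (b - 5)*(b + 2)*(b + 4)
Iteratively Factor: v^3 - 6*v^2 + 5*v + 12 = (v + 1)*(v^2 - 7*v + 12) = (v - 4)*(v + 1)*(v - 3)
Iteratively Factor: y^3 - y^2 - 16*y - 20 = (y + 2)*(y^2 - 3*y - 10) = (y - 5)*(y + 2)*(y + 2)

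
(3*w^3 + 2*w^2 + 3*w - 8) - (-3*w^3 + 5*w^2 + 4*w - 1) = 6*w^3 - 3*w^2 - w - 7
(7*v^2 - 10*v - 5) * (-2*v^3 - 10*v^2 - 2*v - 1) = -14*v^5 - 50*v^4 + 96*v^3 + 63*v^2 + 20*v + 5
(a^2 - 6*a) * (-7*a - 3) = -7*a^3 + 39*a^2 + 18*a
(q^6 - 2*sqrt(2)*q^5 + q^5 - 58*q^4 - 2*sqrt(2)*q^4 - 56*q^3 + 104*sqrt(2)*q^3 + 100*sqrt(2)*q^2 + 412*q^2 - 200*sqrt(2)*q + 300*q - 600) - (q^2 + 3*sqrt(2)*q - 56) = q^6 - 2*sqrt(2)*q^5 + q^5 - 58*q^4 - 2*sqrt(2)*q^4 - 56*q^3 + 104*sqrt(2)*q^3 + 100*sqrt(2)*q^2 + 411*q^2 - 203*sqrt(2)*q + 300*q - 544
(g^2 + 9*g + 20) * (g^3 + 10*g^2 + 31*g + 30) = g^5 + 19*g^4 + 141*g^3 + 509*g^2 + 890*g + 600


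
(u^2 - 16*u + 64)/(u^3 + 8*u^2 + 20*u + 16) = (u^2 - 16*u + 64)/(u^3 + 8*u^2 + 20*u + 16)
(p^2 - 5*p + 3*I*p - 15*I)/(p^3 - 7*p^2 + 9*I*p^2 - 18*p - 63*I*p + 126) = (p - 5)/(p^2 + p*(-7 + 6*I) - 42*I)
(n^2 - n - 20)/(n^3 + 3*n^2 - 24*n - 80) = 1/(n + 4)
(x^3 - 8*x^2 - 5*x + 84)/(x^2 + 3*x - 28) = (x^2 - 4*x - 21)/(x + 7)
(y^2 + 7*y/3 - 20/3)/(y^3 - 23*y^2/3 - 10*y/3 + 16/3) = (3*y^2 + 7*y - 20)/(3*y^3 - 23*y^2 - 10*y + 16)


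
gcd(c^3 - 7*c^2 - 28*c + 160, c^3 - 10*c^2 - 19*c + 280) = c^2 - 3*c - 40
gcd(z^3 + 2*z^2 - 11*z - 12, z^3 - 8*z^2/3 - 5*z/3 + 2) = z^2 - 2*z - 3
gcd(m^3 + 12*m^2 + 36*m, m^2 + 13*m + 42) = m + 6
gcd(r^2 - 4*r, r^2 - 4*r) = r^2 - 4*r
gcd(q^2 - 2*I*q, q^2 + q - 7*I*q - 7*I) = 1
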